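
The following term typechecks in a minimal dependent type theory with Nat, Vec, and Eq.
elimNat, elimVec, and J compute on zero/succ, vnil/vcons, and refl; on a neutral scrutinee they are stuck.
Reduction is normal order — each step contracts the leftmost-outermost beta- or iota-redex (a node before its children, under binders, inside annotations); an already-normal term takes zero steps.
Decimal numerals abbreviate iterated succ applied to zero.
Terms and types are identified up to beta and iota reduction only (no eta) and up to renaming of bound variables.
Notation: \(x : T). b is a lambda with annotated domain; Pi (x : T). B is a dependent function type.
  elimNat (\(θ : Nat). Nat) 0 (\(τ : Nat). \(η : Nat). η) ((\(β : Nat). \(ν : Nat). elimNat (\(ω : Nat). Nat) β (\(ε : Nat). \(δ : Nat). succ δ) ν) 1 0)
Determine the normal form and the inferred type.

reduced normal form:
  0
inferred type:
  Nat


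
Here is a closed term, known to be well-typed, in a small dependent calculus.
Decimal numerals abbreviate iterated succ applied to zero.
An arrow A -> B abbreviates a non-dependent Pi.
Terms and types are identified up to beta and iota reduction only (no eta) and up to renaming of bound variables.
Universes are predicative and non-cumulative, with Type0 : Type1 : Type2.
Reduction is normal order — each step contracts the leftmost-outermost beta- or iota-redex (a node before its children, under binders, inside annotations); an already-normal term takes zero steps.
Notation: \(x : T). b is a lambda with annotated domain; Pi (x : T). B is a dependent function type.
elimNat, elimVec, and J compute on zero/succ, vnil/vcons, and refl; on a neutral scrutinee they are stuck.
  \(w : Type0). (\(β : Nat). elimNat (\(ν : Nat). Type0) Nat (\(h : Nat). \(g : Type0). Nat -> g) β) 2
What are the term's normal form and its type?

resulting normal form:
  \(w : Type0). Nat -> Nat -> Nat
inferred type:
  Type0 -> Type0
observation: contracting a beta-redex first, the term normalizes in 8 steps.


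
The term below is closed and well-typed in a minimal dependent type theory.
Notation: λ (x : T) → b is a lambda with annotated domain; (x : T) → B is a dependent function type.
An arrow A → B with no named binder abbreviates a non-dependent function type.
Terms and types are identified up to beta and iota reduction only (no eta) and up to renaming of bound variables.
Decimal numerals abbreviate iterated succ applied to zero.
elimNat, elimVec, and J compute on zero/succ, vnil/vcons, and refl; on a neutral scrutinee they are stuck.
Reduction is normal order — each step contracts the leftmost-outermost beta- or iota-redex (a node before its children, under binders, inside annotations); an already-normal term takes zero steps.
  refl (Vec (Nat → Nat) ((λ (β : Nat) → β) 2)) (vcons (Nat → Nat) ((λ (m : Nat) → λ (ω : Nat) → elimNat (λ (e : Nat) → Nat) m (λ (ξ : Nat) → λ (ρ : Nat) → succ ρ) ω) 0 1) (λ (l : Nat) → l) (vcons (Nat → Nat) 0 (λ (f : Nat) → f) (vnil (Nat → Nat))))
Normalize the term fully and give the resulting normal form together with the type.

reduced normal form:
  refl (Vec (Nat → Nat) 2) (vcons (Nat → Nat) 1 (λ (β : Nat) → β) (vcons (Nat → Nat) 0 (λ (m : Nat) → m) (vnil (Nat → Nat))))
the term's type:
  Eq (Vec (Nat → Nat) 2) (vcons (Nat → Nat) 1 (λ (β : Nat) → β) (vcons (Nat → Nat) 0 (λ (m : Nat) → m) (vnil (Nat → Nat)))) (vcons (Nat → Nat) 1 (λ (ω : Nat) → ω) (vcons (Nat → Nat) 0 (λ (e : Nat) → e) (vnil (Nat → Nat))))


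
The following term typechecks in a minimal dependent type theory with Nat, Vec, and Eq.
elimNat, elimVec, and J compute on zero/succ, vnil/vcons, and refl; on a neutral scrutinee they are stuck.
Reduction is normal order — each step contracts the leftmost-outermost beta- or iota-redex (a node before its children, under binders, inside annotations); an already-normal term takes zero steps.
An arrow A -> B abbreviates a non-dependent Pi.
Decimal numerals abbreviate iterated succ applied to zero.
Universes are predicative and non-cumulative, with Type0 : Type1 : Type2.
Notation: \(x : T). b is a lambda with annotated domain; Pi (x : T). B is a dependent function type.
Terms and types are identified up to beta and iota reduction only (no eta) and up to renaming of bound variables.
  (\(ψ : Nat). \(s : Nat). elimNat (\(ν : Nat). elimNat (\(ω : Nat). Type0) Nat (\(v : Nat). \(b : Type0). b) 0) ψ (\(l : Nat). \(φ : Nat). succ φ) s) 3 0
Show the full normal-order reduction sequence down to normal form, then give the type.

normal-order reduction sequence:
  (\(ψ : Nat). \(s : Nat). elimNat (\(ν : Nat). elimNat (\(ω : Nat). Type0) Nat (\(v : Nat). \(b : Type0). b) 0) ψ (\(l : Nat). \(φ : Nat). succ φ) s) 3 0
  ~> (\(ψ : Nat). elimNat (\(s : Nat). elimNat (\(ν : Nat). Type0) Nat (\(ω : Nat). \(v : Type0). v) 0) 3 (\(b : Nat). \(l : Nat). succ l) ψ) 0
  ~> elimNat (\(ψ : Nat). elimNat (\(s : Nat). Type0) Nat (\(ν : Nat). \(ω : Type0). ω) 0) 3 (\(v : Nat). \(b : Nat). succ b) 0
  ~> 3
type:
  Nat


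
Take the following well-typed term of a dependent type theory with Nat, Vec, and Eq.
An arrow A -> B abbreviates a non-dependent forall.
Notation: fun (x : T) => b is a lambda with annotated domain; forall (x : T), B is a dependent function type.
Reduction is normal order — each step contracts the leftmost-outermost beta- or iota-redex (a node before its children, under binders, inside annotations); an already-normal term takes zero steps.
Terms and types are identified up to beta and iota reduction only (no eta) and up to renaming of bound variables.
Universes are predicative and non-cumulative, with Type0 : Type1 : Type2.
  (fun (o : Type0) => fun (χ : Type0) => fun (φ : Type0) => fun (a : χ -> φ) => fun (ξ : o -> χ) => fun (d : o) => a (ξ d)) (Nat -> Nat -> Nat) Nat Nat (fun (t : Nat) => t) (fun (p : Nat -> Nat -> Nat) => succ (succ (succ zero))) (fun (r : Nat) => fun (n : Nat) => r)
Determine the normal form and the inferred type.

normal form:
  succ (succ (succ zero))
the term's type:
  Nat
observation: the term reaches its normal form after 8 normal-order steps.


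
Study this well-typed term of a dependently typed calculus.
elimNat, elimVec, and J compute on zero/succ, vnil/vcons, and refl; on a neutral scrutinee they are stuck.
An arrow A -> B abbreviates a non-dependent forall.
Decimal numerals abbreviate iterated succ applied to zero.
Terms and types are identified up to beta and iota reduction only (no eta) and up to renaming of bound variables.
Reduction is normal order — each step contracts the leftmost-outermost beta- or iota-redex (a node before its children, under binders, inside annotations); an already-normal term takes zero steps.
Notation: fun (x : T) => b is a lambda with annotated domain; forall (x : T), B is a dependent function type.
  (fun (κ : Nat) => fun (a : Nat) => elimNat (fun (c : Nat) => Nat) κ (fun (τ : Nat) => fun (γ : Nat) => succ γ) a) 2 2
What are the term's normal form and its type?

reduced normal form:
  4
type:
  Nat


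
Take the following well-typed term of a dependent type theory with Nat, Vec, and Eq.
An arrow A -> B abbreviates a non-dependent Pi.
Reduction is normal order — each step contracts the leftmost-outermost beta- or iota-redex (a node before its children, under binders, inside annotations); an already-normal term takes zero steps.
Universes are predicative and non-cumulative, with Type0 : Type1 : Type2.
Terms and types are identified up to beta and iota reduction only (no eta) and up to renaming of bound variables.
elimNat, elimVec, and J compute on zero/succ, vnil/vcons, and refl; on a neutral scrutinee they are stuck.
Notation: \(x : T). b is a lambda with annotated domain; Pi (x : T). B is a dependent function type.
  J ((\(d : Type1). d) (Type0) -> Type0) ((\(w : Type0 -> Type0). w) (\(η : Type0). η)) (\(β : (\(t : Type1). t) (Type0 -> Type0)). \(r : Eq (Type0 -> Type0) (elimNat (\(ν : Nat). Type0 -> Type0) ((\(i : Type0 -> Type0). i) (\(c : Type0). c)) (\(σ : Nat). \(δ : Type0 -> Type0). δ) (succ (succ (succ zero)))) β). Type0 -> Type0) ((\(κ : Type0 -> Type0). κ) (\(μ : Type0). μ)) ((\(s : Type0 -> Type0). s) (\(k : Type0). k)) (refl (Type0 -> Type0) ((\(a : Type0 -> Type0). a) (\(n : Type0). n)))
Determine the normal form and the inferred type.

reduced normal form:
  \(d : Type0). d
the term's type:
  Type0 -> Type0


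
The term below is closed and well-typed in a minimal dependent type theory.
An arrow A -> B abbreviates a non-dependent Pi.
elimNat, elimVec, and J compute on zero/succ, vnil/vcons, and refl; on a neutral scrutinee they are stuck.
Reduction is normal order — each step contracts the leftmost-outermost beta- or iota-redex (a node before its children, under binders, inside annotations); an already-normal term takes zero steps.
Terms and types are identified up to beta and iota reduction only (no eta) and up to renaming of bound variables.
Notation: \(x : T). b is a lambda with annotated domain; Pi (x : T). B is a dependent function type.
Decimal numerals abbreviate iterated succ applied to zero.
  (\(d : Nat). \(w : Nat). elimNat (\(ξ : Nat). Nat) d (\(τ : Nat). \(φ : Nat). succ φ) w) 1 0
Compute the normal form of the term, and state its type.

reduced normal form:
  1
type:
  Nat


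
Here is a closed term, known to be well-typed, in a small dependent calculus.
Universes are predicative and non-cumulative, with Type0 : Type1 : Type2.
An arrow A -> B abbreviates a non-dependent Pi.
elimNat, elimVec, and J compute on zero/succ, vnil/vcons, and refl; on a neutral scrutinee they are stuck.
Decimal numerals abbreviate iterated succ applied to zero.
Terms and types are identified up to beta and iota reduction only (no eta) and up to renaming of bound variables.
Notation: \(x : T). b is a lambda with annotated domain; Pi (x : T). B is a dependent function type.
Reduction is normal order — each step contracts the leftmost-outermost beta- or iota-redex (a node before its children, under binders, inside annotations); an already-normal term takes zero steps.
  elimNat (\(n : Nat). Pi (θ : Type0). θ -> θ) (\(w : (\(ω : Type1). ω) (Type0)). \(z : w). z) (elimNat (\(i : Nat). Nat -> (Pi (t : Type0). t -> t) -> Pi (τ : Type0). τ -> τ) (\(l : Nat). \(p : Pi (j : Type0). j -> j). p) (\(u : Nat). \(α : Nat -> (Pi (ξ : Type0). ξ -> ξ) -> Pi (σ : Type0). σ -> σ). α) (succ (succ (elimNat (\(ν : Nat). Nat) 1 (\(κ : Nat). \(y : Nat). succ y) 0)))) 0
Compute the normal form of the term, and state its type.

resulting normal form:
  \(n : Type0). \(θ : n). θ
inferred type:
  Pi (n : Type0). n -> n
observation: 2 normal-order steps normalize the term, beginning with an elimNat iota-redex.


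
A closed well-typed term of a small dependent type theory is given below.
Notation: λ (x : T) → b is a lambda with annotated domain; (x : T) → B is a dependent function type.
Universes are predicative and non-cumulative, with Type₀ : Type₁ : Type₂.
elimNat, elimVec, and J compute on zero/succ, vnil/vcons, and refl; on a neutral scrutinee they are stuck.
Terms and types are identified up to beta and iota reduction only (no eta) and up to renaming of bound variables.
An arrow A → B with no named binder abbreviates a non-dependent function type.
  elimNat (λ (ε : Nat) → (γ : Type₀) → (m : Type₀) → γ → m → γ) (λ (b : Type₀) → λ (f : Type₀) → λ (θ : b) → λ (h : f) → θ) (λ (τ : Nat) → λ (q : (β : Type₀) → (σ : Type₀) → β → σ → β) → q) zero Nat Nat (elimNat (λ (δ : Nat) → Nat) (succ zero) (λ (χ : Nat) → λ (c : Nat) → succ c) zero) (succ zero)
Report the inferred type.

type:
  Nat


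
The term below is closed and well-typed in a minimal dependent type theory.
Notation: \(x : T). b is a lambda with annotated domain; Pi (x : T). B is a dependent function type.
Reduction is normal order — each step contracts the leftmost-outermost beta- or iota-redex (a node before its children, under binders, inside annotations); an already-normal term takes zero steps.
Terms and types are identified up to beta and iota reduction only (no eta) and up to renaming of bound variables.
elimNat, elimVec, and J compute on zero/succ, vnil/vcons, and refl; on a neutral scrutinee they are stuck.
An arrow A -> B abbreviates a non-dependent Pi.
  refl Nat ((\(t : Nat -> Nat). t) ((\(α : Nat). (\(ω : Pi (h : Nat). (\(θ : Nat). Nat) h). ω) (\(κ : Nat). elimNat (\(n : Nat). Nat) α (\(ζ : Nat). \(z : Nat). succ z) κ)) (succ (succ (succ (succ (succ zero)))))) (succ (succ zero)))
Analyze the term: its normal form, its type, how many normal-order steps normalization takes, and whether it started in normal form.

normal form:
  refl Nat (succ (succ (succ (succ (succ (succ (succ zero)))))))
type:
  Eq Nat (succ (succ (succ (succ (succ (succ (succ zero))))))) (succ (succ (succ (succ (succ (succ (succ zero)))))))
steps to reach normal form (normal order): 11
term was already normal: no
first contracted redex: a beta-redex


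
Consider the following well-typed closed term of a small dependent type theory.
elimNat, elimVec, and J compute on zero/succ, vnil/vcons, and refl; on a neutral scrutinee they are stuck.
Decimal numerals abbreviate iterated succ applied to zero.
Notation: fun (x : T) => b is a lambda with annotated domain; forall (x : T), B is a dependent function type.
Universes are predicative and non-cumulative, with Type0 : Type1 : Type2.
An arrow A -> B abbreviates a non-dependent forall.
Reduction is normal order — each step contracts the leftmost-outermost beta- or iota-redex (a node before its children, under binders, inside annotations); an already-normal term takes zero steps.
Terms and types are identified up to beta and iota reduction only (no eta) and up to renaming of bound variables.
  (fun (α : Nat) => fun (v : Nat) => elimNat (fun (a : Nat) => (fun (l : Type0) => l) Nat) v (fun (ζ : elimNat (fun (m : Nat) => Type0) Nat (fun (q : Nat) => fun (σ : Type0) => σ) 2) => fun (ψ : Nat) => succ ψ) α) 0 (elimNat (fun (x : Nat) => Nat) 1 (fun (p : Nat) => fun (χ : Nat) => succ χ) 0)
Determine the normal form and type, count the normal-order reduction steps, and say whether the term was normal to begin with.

resulting normal form:
  1
the term's type:
  Nat
reduction steps (normal order): 4
term was already normal: no
first redex: a beta-redex


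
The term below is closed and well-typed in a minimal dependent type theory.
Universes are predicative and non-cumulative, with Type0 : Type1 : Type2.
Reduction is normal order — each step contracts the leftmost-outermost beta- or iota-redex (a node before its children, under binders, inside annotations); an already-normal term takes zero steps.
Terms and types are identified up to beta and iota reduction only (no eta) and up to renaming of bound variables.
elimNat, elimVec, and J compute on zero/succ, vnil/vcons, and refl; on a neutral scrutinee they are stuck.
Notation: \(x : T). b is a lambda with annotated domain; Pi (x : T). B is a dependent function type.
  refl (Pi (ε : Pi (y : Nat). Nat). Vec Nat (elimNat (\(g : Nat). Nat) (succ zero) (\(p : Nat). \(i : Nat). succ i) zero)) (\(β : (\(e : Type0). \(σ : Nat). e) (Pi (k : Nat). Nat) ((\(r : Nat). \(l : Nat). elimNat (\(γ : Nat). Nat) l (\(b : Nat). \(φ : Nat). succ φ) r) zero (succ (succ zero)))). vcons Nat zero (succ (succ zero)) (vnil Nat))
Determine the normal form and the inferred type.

normal form:
  refl (Pi (ε : Pi (y : Nat). Nat). Vec Nat (succ zero)) (\(g : Pi (p : Nat). Nat). vcons Nat zero (succ (succ zero)) (vnil Nat))
inferred type:
  Eq (Pi (ε : Pi (y : Nat). Nat). Vec Nat (succ zero)) (\(g : Pi (p : Nat). Nat). vcons Nat zero (succ (succ zero)) (vnil Nat)) (\(i : Pi (β : Nat). Nat). vcons Nat zero (succ (succ zero)) (vnil Nat))


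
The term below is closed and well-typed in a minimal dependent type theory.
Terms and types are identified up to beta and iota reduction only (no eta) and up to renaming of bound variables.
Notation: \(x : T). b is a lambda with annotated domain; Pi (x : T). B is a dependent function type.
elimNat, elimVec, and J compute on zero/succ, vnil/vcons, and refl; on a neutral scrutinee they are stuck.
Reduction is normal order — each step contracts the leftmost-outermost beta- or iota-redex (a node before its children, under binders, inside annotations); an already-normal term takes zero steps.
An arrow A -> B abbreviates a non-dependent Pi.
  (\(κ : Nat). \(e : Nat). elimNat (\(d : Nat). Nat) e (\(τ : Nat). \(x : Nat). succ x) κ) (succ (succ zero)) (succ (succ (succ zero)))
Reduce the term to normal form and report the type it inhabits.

resulting normal form:
  succ (succ (succ (succ (succ zero))))
inferred type:
  Nat


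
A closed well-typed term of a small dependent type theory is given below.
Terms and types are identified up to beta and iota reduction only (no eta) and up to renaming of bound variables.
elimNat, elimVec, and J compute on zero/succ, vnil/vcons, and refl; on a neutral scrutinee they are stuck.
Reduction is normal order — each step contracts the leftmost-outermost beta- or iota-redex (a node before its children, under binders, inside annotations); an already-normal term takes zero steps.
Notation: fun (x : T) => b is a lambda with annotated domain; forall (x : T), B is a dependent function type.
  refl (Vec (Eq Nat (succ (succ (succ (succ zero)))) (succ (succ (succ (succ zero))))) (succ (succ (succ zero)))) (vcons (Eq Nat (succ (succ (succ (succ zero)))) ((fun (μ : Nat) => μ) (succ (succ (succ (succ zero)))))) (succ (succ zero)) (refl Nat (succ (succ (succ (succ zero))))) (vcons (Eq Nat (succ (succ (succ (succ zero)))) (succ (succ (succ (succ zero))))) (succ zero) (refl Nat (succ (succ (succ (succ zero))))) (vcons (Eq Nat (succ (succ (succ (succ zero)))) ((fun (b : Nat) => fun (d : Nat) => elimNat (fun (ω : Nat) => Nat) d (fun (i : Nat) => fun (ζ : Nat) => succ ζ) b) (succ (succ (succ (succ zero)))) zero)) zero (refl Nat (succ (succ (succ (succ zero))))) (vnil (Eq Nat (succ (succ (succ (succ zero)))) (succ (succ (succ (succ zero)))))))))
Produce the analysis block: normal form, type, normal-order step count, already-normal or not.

normal form:
  refl (Vec (Eq Nat (succ (succ (succ (succ zero)))) (succ (succ (succ (succ zero))))) (succ (succ (succ zero)))) (vcons (Eq Nat (succ (succ (succ (succ zero)))) (succ (succ (succ (succ zero))))) (succ (succ zero)) (refl Nat (succ (succ (succ (succ zero))))) (vcons (Eq Nat (succ (succ (succ (succ zero)))) (succ (succ (succ (succ zero))))) (succ zero) (refl Nat (succ (succ (succ (succ zero))))) (vcons (Eq Nat (succ (succ (succ (succ zero)))) (succ (succ (succ (succ zero))))) zero (refl Nat (succ (succ (succ (succ zero))))) (vnil (Eq Nat (succ (succ (succ (succ zero)))) (succ (succ (succ (succ zero)))))))))
the term's type:
  Eq (Vec (Eq Nat (succ (succ (succ (succ zero)))) (succ (succ (succ (succ zero))))) (succ (succ (succ zero)))) (vcons (Eq Nat (succ (succ (succ (succ zero)))) (succ (succ (succ (succ zero))))) (succ (succ zero)) (refl Nat (succ (succ (succ (succ zero))))) (vcons (Eq Nat (succ (succ (succ (succ zero)))) (succ (succ (succ (succ zero))))) (succ zero) (refl Nat (succ (succ (succ (succ zero))))) (vcons (Eq Nat (succ (succ (succ (succ zero)))) (succ (succ (succ (succ zero))))) zero (refl Nat (succ (succ (succ (succ zero))))) (vnil (Eq Nat (succ (succ (succ (succ zero)))) (succ (succ (succ (succ zero))))))))) (vcons (Eq Nat (succ (succ (succ (succ zero)))) (succ (succ (succ (succ zero))))) (succ (succ zero)) (refl Nat (succ (succ (succ (succ zero))))) (vcons (Eq Nat (succ (succ (succ (succ zero)))) (succ (succ (succ (succ zero))))) (succ zero) (refl Nat (succ (succ (succ (succ zero))))) (vcons (Eq Nat (succ (succ (succ (succ zero)))) (succ (succ (succ (succ zero))))) zero (refl Nat (succ (succ (succ (succ zero))))) (vnil (Eq Nat (succ (succ (succ (succ zero)))) (succ (succ (succ (succ zero)))))))))
reduction steps (normal order): 16
started in normal form: no
first contracted redex: a beta-redex


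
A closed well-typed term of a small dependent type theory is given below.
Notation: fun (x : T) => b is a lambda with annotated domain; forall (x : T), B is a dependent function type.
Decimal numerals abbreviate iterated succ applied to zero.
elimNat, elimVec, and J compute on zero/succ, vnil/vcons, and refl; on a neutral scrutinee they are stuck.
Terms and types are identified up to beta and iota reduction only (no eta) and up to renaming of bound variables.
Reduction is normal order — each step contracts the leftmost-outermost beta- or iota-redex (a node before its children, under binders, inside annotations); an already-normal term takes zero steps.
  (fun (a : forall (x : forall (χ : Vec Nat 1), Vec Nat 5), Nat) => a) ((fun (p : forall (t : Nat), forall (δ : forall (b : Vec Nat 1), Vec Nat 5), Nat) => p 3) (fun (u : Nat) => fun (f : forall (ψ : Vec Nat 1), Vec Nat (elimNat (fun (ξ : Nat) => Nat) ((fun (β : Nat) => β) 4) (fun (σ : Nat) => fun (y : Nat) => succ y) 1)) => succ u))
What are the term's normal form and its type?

reduced normal form:
  fun (a : forall (x : Vec Nat 1), Vec Nat 5) => 4
inferred type:
  forall (a : forall (x : Vec Nat 1), Vec Nat 5), Nat
observation: the first redex contracted is a beta-redex; the normal form is reached in 8 normal-order steps.


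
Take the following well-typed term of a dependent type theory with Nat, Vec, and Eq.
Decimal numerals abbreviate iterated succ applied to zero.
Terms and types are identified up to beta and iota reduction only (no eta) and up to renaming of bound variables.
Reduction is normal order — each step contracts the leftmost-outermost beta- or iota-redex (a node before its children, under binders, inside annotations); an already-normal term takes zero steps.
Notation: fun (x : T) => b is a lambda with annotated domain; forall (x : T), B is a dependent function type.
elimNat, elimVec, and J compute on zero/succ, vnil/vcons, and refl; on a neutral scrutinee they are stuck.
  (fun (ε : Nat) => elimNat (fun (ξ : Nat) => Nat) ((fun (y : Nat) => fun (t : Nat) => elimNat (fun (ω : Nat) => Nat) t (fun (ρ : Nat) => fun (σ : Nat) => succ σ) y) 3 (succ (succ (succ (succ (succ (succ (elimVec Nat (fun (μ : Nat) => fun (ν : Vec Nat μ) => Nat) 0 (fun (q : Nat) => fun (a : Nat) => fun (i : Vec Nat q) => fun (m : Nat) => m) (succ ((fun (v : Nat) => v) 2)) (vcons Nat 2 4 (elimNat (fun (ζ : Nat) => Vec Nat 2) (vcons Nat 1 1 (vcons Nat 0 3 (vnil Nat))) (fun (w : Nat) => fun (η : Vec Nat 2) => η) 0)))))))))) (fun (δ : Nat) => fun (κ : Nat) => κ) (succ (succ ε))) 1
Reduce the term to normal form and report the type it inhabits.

reduced normal form:
  9
type:
  Nat


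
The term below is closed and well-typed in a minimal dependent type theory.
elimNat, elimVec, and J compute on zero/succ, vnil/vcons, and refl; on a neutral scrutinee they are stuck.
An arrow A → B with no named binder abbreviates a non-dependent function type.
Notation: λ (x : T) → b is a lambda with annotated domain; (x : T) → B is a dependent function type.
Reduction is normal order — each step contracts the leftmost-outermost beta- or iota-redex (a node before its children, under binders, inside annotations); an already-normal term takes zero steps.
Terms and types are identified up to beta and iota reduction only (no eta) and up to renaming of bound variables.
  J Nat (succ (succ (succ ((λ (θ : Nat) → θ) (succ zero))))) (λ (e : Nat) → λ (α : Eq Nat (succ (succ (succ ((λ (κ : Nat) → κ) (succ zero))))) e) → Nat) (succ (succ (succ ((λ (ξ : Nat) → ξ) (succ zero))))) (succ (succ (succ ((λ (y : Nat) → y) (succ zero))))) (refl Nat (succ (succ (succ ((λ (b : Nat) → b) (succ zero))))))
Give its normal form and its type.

resulting normal form:
  succ (succ (succ (succ zero)))
type:
  Nat


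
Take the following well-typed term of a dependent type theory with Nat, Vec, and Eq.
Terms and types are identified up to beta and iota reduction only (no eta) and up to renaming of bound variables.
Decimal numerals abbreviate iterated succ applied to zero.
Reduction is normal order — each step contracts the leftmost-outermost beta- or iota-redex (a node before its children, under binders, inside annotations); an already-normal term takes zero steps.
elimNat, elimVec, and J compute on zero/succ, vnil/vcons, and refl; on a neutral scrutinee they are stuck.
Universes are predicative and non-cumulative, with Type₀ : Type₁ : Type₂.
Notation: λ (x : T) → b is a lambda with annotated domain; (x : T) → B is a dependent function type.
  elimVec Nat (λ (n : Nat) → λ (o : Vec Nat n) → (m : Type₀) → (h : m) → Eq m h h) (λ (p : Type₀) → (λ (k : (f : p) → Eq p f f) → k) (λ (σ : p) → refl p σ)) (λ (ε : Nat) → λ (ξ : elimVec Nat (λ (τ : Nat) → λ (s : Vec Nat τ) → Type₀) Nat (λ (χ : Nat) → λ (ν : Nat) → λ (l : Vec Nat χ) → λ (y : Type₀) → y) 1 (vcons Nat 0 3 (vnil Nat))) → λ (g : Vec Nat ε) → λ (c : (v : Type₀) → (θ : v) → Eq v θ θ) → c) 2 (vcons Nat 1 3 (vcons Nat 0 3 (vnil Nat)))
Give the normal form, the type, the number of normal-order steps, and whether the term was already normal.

resulting normal form:
  λ (n : Type₀) → λ (o : n) → refl n o
inferred type:
  (n : Type₀) → (o : n) → Eq n o o
reduction steps (normal order): 12
started in normal form: no
first contracted redex: an elimVec iota-redex


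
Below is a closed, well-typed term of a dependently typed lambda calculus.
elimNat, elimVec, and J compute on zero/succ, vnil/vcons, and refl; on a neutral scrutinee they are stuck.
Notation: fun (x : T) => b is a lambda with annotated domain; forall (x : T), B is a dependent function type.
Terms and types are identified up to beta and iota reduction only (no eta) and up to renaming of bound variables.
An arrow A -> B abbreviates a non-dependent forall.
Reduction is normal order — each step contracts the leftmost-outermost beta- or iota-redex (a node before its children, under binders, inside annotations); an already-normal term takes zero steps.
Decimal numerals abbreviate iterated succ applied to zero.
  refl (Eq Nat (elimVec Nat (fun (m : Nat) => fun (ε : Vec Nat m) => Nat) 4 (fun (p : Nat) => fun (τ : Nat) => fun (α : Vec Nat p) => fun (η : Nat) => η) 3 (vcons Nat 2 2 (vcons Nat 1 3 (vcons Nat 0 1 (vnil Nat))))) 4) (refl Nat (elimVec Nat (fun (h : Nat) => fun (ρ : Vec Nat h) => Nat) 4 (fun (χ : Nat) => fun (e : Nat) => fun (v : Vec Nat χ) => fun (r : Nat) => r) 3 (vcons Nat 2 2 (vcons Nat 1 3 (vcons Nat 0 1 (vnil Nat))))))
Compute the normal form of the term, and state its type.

reduced normal form:
  refl (Eq Nat 4 4) (refl Nat 4)
inferred type:
  Eq (Eq Nat 4 4) (refl Nat 4) (refl Nat 4)
observation: reduction starts at an elimVec iota-redex, and 32 normal-order steps reach the normal form.


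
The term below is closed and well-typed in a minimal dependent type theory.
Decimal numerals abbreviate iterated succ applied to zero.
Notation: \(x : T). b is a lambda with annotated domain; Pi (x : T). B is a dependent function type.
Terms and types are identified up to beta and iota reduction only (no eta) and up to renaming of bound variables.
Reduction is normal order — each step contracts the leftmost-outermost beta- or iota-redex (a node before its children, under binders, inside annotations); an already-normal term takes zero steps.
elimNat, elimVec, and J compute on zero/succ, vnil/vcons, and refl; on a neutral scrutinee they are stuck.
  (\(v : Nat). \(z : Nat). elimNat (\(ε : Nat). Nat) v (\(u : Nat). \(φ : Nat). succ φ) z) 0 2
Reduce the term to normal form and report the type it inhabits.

resulting normal form:
  2
the term's type:
  Nat


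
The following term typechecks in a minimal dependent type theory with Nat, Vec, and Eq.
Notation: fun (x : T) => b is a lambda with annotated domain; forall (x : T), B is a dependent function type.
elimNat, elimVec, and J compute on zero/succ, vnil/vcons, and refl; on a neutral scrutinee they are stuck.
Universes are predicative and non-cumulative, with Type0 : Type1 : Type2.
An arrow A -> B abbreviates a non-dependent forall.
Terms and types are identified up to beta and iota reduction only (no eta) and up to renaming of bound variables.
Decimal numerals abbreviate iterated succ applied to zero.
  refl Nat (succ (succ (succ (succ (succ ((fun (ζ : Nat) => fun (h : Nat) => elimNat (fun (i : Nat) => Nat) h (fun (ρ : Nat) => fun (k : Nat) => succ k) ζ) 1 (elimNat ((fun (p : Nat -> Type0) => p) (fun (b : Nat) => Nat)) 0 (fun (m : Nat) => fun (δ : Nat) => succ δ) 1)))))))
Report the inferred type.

the term's type:
  Eq Nat 7 7


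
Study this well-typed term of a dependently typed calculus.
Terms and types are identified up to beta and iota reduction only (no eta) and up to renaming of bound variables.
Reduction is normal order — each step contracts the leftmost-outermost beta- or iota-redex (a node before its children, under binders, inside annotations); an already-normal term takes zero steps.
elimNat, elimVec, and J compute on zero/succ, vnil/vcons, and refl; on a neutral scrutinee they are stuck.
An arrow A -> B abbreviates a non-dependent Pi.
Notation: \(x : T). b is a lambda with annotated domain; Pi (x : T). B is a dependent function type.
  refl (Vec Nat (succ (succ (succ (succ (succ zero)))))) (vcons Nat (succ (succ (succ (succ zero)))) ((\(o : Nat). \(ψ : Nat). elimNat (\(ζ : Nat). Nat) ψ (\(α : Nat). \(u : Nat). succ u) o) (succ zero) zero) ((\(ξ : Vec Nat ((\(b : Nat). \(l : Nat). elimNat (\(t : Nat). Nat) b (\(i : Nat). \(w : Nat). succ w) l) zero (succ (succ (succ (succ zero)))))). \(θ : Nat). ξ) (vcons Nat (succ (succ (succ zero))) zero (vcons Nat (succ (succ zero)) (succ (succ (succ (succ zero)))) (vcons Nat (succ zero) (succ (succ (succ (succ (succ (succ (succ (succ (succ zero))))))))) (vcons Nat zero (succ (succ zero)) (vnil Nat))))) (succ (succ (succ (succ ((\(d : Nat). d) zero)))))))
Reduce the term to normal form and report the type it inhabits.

normal form:
  refl (Vec Nat (succ (succ (succ (succ (succ zero)))))) (vcons Nat (succ (succ (succ (succ zero)))) (succ zero) (vcons Nat (succ (succ (succ zero))) zero (vcons Nat (succ (succ zero)) (succ (succ (succ (succ zero)))) (vcons Nat (succ zero) (succ (succ (succ (succ (succ (succ (succ (succ (succ zero))))))))) (vcons Nat zero (succ (succ zero)) (vnil Nat))))))
inferred type:
  Eq (Vec Nat (succ (succ (succ (succ (succ zero)))))) (vcons Nat (succ (succ (succ (succ zero)))) (succ zero) (vcons Nat (succ (succ (succ zero))) zero (vcons Nat (succ (succ zero)) (succ (succ (succ (succ zero)))) (vcons Nat (succ zero) (succ (succ (succ (succ (succ (succ (succ (succ (succ zero))))))))) (vcons Nat zero (succ (succ zero)) (vnil Nat)))))) (vcons Nat (succ (succ (succ (succ zero)))) (succ zero) (vcons Nat (succ (succ (succ zero))) zero (vcons Nat (succ (succ zero)) (succ (succ (succ (succ zero)))) (vcons Nat (succ zero) (succ (succ (succ (succ (succ (succ (succ (succ (succ zero))))))))) (vcons Nat zero (succ (succ zero)) (vnil Nat))))))
observation: 8 normal-order steps normalize the term, beginning with a beta-redex.


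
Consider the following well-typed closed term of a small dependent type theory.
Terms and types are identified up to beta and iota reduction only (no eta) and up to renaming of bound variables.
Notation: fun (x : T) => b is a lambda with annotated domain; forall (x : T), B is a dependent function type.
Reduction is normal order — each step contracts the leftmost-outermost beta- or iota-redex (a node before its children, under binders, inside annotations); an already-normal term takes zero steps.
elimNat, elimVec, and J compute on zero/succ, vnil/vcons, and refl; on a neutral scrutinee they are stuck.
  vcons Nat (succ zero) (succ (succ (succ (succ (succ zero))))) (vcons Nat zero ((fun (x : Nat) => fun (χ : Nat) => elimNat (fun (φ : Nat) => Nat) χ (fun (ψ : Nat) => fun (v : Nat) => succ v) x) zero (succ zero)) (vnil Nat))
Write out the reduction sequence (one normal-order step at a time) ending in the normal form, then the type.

normal-order reduction sequence:
  vcons Nat (succ zero) (succ (succ (succ (succ (succ zero))))) (vcons Nat zero ((fun (x : Nat) => fun (χ : Nat) => elimNat (fun (φ : Nat) => Nat) χ (fun (ψ : Nat) => fun (v : Nat) => succ v) x) zero (succ zero)) (vnil Nat))
  ~> vcons Nat (succ zero) (succ (succ (succ (succ (succ zero))))) (vcons Nat zero ((fun (x : Nat) => elimNat (fun (χ : Nat) => Nat) x (fun (φ : Nat) => fun (ψ : Nat) => succ ψ) zero) (succ zero)) (vnil Nat))
  ~> vcons Nat (succ zero) (succ (succ (succ (succ (succ zero))))) (vcons Nat zero (elimNat (fun (x : Nat) => Nat) (succ zero) (fun (χ : Nat) => fun (φ : Nat) => succ φ) zero) (vnil Nat))
  ~> vcons Nat (succ zero) (succ (succ (succ (succ (succ zero))))) (vcons Nat zero (succ zero) (vnil Nat))
inferred type:
  Vec Nat (succ (succ zero))


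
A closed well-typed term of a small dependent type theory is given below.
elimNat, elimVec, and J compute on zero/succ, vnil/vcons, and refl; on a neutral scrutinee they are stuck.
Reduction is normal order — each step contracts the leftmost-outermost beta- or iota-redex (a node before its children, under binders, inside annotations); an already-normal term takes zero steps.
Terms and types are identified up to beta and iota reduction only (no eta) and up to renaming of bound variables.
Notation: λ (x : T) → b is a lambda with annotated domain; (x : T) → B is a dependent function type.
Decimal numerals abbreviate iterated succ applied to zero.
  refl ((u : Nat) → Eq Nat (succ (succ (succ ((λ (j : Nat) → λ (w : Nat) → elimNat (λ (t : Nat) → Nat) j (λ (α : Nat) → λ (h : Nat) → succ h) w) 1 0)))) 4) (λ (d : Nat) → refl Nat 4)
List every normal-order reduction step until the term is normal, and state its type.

reduction (normal order):
  refl ((u : Nat) → Eq Nat (succ (succ (succ ((λ (j : Nat) → λ (w : Nat) → elimNat (λ (t : Nat) → Nat) j (λ (α : Nat) → λ (h : Nat) → succ h) w) 1 0)))) 4) (λ (d : Nat) → refl Nat 4)
  ~> refl ((u : Nat) → Eq Nat (succ (succ (succ ((λ (j : Nat) → elimNat (λ (w : Nat) → Nat) 1 (λ (t : Nat) → λ (α : Nat) → succ α) j) 0)))) 4) (λ (h : Nat) → refl Nat 4)
  ~> refl ((u : Nat) → Eq Nat (succ (succ (succ (elimNat (λ (j : Nat) → Nat) 1 (λ (w : Nat) → λ (t : Nat) → succ t) 0)))) 4) (λ (α : Nat) → refl Nat 4)
  ~> refl ((u : Nat) → Eq Nat 4 4) (λ (j : Nat) → refl Nat 4)
type:
  Eq ((u : Nat) → Eq Nat 4 4) (λ (j : Nat) → refl Nat 4) (λ (w : Nat) → refl Nat 4)


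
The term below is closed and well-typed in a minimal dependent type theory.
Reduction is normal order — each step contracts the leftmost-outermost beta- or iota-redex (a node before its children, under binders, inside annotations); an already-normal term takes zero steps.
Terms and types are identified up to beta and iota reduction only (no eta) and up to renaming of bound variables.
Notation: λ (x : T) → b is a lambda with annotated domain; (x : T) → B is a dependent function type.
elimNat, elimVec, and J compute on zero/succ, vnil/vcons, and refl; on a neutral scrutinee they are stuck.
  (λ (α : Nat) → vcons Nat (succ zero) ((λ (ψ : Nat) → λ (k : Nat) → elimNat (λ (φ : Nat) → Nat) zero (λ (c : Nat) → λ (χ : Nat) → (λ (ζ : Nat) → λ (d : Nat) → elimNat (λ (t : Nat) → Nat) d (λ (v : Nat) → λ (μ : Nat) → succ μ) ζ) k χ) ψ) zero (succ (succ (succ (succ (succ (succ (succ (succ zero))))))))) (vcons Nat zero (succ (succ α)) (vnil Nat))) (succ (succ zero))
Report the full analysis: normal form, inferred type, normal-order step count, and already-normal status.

normal form:
  vcons Nat (succ zero) zero (vcons Nat zero (succ (succ (succ (succ zero)))) (vnil Nat))
the term's type:
  Vec Nat (succ (succ zero))
normal-order step count: 4
already normal: no
first redex: a beta-redex


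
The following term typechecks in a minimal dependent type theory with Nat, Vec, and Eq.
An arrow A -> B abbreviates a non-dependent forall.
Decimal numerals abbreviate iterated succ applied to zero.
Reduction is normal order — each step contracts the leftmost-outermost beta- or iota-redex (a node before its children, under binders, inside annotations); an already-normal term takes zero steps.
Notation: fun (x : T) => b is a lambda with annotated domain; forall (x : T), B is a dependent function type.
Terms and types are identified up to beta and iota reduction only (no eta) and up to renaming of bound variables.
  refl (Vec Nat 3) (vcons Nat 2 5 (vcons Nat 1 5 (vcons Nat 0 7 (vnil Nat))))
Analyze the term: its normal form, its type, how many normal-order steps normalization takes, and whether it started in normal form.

normal form:
  refl (Vec Nat 3) (vcons Nat 2 5 (vcons Nat 1 5 (vcons Nat 0 7 (vnil Nat))))
the term's type:
  Eq (Vec Nat 3) (vcons Nat 2 5 (vcons Nat 1 5 (vcons Nat 0 7 (vnil Nat)))) (vcons Nat 2 5 (vcons Nat 1 5 (vcons Nat 0 7 (vnil Nat))))
steps to reach normal form (normal order): 0
started in normal form: yes


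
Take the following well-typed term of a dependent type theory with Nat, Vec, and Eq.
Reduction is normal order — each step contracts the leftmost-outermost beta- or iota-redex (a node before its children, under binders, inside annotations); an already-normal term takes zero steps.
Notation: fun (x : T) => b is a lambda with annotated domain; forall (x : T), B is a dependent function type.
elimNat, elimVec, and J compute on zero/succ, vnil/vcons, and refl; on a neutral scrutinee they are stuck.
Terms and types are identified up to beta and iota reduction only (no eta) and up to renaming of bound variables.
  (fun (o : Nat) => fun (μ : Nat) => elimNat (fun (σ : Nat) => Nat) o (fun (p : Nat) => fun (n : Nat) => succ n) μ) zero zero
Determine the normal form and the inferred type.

resulting normal form:
  zero
the term's type:
  Nat
observation: reduction starts at a beta-redex, and 3 normal-order steps reach the normal form.


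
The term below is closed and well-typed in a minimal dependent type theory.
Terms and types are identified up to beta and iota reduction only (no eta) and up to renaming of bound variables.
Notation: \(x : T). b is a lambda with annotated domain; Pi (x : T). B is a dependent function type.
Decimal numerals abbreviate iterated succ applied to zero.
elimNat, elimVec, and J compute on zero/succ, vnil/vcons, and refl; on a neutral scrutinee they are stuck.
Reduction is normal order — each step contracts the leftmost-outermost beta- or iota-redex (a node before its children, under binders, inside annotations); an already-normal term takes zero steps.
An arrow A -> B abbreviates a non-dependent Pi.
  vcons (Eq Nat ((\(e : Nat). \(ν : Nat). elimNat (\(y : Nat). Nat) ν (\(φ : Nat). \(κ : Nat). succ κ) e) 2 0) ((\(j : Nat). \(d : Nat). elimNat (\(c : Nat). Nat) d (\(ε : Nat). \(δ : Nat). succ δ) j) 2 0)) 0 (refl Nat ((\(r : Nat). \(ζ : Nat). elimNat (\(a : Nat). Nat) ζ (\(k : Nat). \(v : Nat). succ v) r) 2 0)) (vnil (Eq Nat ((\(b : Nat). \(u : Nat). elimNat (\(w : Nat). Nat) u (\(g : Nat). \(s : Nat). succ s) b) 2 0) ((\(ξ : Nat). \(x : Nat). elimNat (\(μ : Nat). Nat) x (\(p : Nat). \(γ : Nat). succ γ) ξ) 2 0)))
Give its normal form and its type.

resulting normal form:
  vcons (Eq Nat 2 2) 0 (refl Nat 2) (vnil (Eq Nat 2 2))
inferred type:
  Vec (Eq Nat 2 2) 1
observation: the leftmost-outermost redex is a beta-redex, and normalization takes 45 steps.


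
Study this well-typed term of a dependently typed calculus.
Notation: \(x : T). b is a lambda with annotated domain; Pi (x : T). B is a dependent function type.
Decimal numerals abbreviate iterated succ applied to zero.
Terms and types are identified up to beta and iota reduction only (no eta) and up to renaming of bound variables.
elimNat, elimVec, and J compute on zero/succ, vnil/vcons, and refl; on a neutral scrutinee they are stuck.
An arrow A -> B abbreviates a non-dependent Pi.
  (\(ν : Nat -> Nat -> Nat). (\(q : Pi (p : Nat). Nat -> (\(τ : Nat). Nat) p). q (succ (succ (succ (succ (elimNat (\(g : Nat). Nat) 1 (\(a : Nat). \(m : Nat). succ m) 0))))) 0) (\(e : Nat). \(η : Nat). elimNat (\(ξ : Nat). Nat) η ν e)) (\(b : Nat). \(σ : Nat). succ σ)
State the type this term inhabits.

inferred type:
  Nat
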